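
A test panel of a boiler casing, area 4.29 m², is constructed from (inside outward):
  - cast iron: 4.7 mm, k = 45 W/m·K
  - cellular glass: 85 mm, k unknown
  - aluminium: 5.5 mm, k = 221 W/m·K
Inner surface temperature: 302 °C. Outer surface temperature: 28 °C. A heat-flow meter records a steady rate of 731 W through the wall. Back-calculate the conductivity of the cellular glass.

k ≈ 0.0529 W/(m·K)

Model the wall as resistances in series:
R_cast iron = L/(kA) = 0.0047/(45×4.29) = 2.435×10^-5 K/W
R_aluminium = L/(kA) = 0.0055/(221×4.29) = 5.801×10^-6 K/W
Sum of known resistances R_other = 3.015×10^-5 K/W
Total R = ΔT/Q = 274/731 = 0.3748 K/W
R_cellular glass = R_total − R_other = 0.3748 K/W
k = L/(R·A) = 0.085/(0.3748×4.29)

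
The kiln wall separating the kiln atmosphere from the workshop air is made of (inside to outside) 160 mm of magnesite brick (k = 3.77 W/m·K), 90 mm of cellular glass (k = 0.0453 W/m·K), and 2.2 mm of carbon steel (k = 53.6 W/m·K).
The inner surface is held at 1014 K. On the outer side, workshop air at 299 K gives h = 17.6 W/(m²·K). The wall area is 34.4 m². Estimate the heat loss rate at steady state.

Model the wall as resistances in series:
R_magnesite brick = L/(kA) = 0.16/(3.77×34.4) = 0.001234 K/W
R_cellular glass = L/(kA) = 0.09/(0.0453×34.4) = 0.05775 K/W
R_carbon steel = L/(kA) = 0.0022/(53.6×34.4) = 1.193×10^-6 K/W
R_outer film = 1/(h_o·A) = 1/(17.6×34.4) = 0.001652 K/W
R_total = 0.06064 K/W
Q = ΔT / R_total = 715 / 0.06064

Q ≈ 11800 W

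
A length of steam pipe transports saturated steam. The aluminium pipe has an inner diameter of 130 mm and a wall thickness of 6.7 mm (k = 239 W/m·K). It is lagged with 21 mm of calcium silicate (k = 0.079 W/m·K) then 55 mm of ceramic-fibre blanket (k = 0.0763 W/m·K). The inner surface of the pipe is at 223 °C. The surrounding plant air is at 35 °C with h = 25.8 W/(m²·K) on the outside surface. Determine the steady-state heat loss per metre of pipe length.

q′ ≈ 123 W/m

Radial resistances (cylindrical: R_cond = ln(r_o/r_i)/(2πkL), R_conv = 1/(h·2πrL)):
R_aluminium pipe wall = ln(71.7/65)/(2π×239×1) = 6.533×10^-5 K/W
R_calcium silicate = ln(92.7/71.7)/(2π×0.079×1) = 0.5175 K/W
R_ceramic-fibre blanket = ln(147.7/92.7)/(2π×0.0763×1) = 0.9716 K/W
R_outer film = 1/(h_o·2πr_oL) = 1/(25.8×2π×0.1477×1) = 0.04177 K/W
R_total = 1.531 K/W
Q = ΔT/R_total = 188/1.531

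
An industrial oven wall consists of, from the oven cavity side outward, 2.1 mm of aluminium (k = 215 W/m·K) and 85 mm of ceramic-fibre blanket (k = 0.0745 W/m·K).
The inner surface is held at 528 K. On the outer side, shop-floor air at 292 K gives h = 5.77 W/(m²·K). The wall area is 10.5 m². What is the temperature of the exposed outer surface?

T ≈ 323 K

Series thermal resistances:
R_aluminium = L/(kA) = 0.0021/(215×10.5) = 9.302×10^-7 K/W
R_ceramic-fibre blanket = L/(kA) = 0.085/(0.0745×10.5) = 0.1087 K/W
R_outer film = 1/(h_o·A) = 1/(5.77×10.5) = 0.01651 K/W
R_total = 0.1252 K/W;  Q = ΔT/R_total = 236/0.1252 = 1885 W
T_interface = T_inner − Q·ΣR(inner→interface) = 528 − 1890×0.1087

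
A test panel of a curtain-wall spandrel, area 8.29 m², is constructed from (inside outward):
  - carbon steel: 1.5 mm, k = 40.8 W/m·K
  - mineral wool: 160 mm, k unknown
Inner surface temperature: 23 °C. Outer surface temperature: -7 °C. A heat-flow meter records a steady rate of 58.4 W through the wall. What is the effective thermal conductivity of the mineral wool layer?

k ≈ 0.0376 W/(m·K)

Thermal resistances in series:
R_carbon steel = L/(kA) = 0.0015/(40.8×8.29) = 4.435×10^-6 K/W
Sum of known resistances R_other = 4.435×10^-6 K/W
Total R = ΔT/Q = 30/58.4 = 0.5137 K/W
R_mineral wool = R_total − R_other = 0.5137 K/W
k = L/(R·A) = 0.16/(0.5137×8.29)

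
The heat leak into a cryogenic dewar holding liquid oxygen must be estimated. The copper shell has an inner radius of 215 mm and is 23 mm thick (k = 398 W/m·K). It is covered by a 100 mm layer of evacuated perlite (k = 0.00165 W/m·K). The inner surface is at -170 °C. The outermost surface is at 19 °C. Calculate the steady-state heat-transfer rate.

Each spherical layer contributes R = (1/r_i − 1/r_o)/(4πk):
R_copper shell = (1/0.215 − 1/0.238)/(4π×398) = 8.987×10^-5 K/W
R_evacuated perlite = (1/0.238 − 1/0.338)/(4π×0.00165) = 59.95 K/W
R_total = 59.95 K/W
Q = ΔT/R_total = 189/59.95

Q ≈ 3.15 W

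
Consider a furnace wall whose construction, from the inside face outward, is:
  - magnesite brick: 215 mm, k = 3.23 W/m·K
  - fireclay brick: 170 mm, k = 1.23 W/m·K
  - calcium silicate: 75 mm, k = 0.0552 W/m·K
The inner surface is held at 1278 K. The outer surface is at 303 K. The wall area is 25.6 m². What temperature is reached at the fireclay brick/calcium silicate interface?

T ≈ 1150 K

Series thermal resistances:
R_magnesite brick = L/(kA) = 0.215/(3.23×25.6) = 0.0026 K/W
R_fireclay brick = L/(kA) = 0.17/(1.23×25.6) = 0.005399 K/W
R_calcium silicate = L/(kA) = 0.075/(0.0552×25.6) = 0.05307 K/W
R_total = 0.06107 K/W;  Q = ΔT/R_total = 975/0.06107 = 15960 W
T_interface = T_inner − Q·ΣR(inner→interface) = 1278 − 16000×0.007999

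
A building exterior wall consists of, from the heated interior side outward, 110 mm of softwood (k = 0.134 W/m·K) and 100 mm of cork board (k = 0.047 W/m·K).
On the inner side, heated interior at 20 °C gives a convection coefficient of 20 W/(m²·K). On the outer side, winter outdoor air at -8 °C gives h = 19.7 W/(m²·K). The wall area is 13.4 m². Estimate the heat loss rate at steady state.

Model the wall as resistances in series:
R_inner film = 1/(h_i·A) = 1/(20×13.4) = 0.003731 K/W
R_softwood = L/(kA) = 0.11/(0.134×13.4) = 0.06126 K/W
R_cork board = L/(kA) = 0.1/(0.047×13.4) = 0.1588 K/W
R_outer film = 1/(h_o·A) = 1/(19.7×13.4) = 0.003788 K/W
R_total = 0.2276 K/W
Q = ΔT / R_total = 28 / 0.2276

Q ≈ 123 W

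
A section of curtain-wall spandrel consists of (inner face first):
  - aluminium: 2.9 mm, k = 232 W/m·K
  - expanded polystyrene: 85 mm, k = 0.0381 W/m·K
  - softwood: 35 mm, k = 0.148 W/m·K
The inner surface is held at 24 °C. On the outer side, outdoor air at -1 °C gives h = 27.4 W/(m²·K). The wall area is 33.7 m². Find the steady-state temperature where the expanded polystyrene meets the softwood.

Using the resistance-network approach (series):
R_aluminium = L/(kA) = 0.0029/(232×33.7) = 3.709×10^-7 K/W
R_expanded polystyrene = L/(kA) = 0.085/(0.0381×33.7) = 0.0662 K/W
R_softwood = L/(kA) = 0.035/(0.148×33.7) = 0.007017 K/W
R_outer film = 1/(h_o·A) = 1/(27.4×33.7) = 0.001083 K/W
R_total = 0.0743 K/W;  Q = ΔT/R_total = 25/0.0743 = 336.5 W
T_interface = T_inner − Q·ΣR(inner→interface) = 24 − 336×0.0662

T ≈ 1.73 °C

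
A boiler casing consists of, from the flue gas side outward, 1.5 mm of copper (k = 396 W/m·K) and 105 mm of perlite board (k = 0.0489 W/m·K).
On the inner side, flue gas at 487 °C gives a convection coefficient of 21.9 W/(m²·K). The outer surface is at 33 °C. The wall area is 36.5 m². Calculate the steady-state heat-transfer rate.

Using the resistance-network approach (series):
R_inner film = 1/(h_i·A) = 1/(21.9×36.5) = 0.001251 K/W
R_copper = L/(kA) = 0.0015/(396×36.5) = 1.038×10^-7 K/W
R_perlite board = L/(kA) = 0.105/(0.0489×36.5) = 0.05883 K/W
R_total = 0.06008 K/W
Q = ΔT / R_total = 454 / 0.06008

Q ≈ 7560 W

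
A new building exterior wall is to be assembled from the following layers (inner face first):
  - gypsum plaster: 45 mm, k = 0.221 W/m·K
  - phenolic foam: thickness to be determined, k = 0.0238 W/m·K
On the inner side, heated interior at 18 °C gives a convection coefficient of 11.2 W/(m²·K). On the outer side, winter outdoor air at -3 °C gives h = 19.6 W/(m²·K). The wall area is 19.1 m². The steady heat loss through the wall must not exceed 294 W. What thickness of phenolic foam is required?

L ≈ 24.3 mm

Using the resistance-network approach (series):
R_inner film = 1/(h_i·A) = 1/(11.2×19.1) = 0.004675 K/W
R_gypsum plaster = L/(kA) = 0.045/(0.221×19.1) = 0.01066 K/W
R_outer film = 1/(h_o·A) = 1/(19.6×19.1) = 0.002671 K/W
Sum of the known resistances R_other = 0.01801 K/W
Required total resistance R_tot = ΔT/Q_allow = 21/294 = 0.07143 K/W
R_phenolic foam = R_tot − R_other = 0.05342 K/W
L = R·k·A = 0.05342×0.0238×19.1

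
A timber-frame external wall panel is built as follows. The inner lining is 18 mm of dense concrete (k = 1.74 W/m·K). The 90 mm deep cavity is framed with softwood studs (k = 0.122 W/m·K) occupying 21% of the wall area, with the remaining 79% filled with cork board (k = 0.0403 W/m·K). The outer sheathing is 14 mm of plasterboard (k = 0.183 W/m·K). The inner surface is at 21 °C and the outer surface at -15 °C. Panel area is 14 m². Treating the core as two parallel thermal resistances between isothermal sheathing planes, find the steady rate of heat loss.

Sheathing layers in series; stud and cavity paths in parallel between them.
R_inner = 0.018/(1.74×14) = 7.389×10^-4 K/W
R_stud  = 0.09/(0.122×0.21×14) = 0.2509 K/W
R_cav   = 0.09/(0.0403×0.79×14) = 0.2019 K/W
1/R_core = 1/R_stud + 1/R_cav → R_core = 0.1119 K/W
R_outer = 0.014/(0.183×14) = 0.005464 K/W
R_total = 0.1181 K/W
Q = ΔT/R_total = 36/0.1181

Q ≈ 305 W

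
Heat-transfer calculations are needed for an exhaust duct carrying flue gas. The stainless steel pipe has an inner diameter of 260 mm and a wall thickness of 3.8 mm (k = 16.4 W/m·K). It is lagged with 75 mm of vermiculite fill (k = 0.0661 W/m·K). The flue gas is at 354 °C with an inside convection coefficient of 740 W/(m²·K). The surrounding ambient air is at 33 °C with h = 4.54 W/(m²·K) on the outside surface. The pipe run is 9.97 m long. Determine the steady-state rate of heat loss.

For a radial system each layer contributes R = ln(r_out/r_in)/(2πkL); films add R = 1/(hA).
R_inner film = 1/(h_i·2πr₁L) = 1/(740×2π×0.13×9.97) = 1.659×10^-4 K/W
R_stainless steel pipe wall = ln(133.8/130)/(2π×16.4×9.97) = 2.804×10^-5 K/W
R_vermiculite fill = ln(208.8/133.8)/(2π×0.0661×9.97) = 0.1075 K/W
R_outer film = 1/(h_o·2πr_oL) = 1/(4.54×2π×0.2088×9.97) = 0.01684 K/W
R_total = 0.1245 K/W
Q = ΔT/R_total = 321/0.1245

Q ≈ 2580 W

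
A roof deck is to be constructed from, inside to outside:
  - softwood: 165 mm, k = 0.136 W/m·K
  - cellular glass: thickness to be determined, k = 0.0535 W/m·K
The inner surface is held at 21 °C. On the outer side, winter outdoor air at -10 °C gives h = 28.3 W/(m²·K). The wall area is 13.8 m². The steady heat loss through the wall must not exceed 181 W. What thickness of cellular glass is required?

L ≈ 59.7 mm

Thermal resistances in series:
R_softwood = L/(kA) = 0.165/(0.136×13.8) = 0.08792 K/W
R_outer film = 1/(h_o·A) = 1/(28.3×13.8) = 0.002561 K/W
Sum of the known resistances R_other = 0.09048 K/W
Required total resistance R_tot = ΔT/Q_allow = 31/181 = 0.1713 K/W
R_cellular glass = R_tot − R_other = 0.08079 K/W
L = R·k·A = 0.08079×0.0535×13.8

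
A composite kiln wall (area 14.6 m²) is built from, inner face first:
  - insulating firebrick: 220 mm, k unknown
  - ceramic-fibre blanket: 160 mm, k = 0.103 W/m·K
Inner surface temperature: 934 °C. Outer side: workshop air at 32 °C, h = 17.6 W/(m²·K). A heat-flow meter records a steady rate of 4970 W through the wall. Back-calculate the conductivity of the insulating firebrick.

Using the resistance-network approach (series):
R_ceramic-fibre blanket = L/(kA) = 0.16/(0.103×14.6) = 0.1064 K/W
R_outer film = 1/(h_o·A) = 1/(17.6×14.6) = 0.003892 K/W
Sum of known resistances R_other = 0.1103 K/W
Total R = ΔT/Q = 902/4970 = 0.1815 K/W
R_insulating firebrick = R_total − R_other = 0.0712 K/W
k = L/(R·A) = 0.22/(0.0712×14.6)

k ≈ 0.212 W/(m·K)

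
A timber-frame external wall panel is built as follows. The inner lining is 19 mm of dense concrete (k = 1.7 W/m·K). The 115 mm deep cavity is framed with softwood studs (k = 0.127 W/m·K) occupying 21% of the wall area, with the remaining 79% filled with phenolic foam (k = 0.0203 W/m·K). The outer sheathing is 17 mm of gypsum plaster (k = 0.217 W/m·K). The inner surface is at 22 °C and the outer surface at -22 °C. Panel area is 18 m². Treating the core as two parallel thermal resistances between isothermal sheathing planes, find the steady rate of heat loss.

Sheathing layers in series; stud and cavity paths in parallel between them.
R_inner = 0.019/(1.7×18) = 6.209×10^-4 K/W
R_stud  = 0.115/(0.127×0.21×18) = 0.2396 K/W
R_cav   = 0.115/(0.0203×0.79×18) = 0.3984 K/W
1/R_core = 1/R_stud + 1/R_cav → R_core = 0.1496 K/W
R_outer = 0.017/(0.217×18) = 0.004352 K/W
R_total = 0.1546 K/W
Q = ΔT/R_total = 44/0.1546

Q ≈ 285 W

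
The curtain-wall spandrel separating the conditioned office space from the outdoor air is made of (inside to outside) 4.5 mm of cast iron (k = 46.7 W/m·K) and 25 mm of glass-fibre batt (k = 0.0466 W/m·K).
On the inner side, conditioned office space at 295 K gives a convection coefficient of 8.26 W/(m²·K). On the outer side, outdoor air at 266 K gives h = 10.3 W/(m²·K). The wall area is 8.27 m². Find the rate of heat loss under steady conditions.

Q ≈ 318 W

Treating each layer as a thermal resistance in series:
R_inner film = 1/(h_i·A) = 1/(8.26×8.27) = 0.01464 K/W
R_cast iron = L/(kA) = 0.0045/(46.7×8.27) = 1.165×10^-5 K/W
R_glass-fibre batt = L/(kA) = 0.025/(0.0466×8.27) = 0.06487 K/W
R_outer film = 1/(h_o·A) = 1/(10.3×8.27) = 0.01174 K/W
R_total = 0.09126 K/W
Q = ΔT / R_total = 29 / 0.09126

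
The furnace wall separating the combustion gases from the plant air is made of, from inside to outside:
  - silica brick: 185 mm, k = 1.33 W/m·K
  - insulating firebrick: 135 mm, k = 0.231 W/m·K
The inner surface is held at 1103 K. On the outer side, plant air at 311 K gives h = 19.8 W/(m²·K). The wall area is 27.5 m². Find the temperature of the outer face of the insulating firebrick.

T ≈ 363 K

Using the resistance-network approach (series):
R_silica brick = L/(kA) = 0.185/(1.33×27.5) = 0.005058 K/W
R_insulating firebrick = L/(kA) = 0.135/(0.231×27.5) = 0.02125 K/W
R_outer film = 1/(h_o·A) = 1/(19.8×27.5) = 0.001837 K/W
R_total = 0.02815 K/W;  Q = ΔT/R_total = 792/0.02815 = 28140 W
T_interface = T_inner − Q·ΣR(inner→interface) = 1103 − 28100×0.02631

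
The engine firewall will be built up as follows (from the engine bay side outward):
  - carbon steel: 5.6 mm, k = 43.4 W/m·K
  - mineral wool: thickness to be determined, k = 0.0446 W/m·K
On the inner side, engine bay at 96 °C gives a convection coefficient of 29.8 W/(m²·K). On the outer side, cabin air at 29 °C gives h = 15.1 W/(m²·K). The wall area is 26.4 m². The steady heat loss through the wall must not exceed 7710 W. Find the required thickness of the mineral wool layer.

L ≈ 5.78 mm

Model the wall as resistances in series:
R_inner film = 1/(h_i·A) = 1/(29.8×26.4) = 0.001271 K/W
R_carbon steel = L/(kA) = 0.0056/(43.4×26.4) = 4.888×10^-6 K/W
R_outer film = 1/(h_o·A) = 1/(15.1×26.4) = 0.002509 K/W
Sum of the known resistances R_other = 0.003785 K/W
Required total resistance R_tot = ΔT/Q_allow = 67/7710 = 0.00869 K/W
R_mineral wool = R_tot − R_other = 0.004905 K/W
L = R·k·A = 0.004905×0.0446×26.4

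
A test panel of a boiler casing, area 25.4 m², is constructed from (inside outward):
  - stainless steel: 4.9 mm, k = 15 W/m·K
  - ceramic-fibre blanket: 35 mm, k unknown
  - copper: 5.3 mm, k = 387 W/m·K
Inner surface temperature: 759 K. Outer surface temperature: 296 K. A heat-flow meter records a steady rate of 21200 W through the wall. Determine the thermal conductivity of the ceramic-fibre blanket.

k ≈ 0.0631 W/(m·K)

Thermal resistances in series:
R_stainless steel = L/(kA) = 0.0049/(15×25.4) = 1.286×10^-5 K/W
R_copper = L/(kA) = 0.0053/(387×25.4) = 5.392×10^-7 K/W
Sum of known resistances R_other = 1.34×10^-5 K/W
Total R = ΔT/Q = 463/21200 = 0.02184 K/W
R_ceramic-fibre blanket = R_total − R_other = 0.02183 K/W
k = L/(R·A) = 0.035/(0.02183×25.4)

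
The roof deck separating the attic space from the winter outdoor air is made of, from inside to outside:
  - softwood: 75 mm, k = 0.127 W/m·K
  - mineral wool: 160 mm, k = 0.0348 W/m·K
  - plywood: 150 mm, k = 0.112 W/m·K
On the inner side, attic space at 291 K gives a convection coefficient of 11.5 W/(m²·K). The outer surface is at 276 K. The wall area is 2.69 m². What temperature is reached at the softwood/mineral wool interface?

T ≈ 289 K

Thermal resistances in series:
R_inner film = 1/(h_i·A) = 1/(11.5×2.69) = 0.03233 K/W
R_softwood = L/(kA) = 0.075/(0.127×2.69) = 0.2195 K/W
R_mineral wool = L/(kA) = 0.16/(0.0348×2.69) = 1.709 K/W
R_plywood = L/(kA) = 0.15/(0.112×2.69) = 0.4979 K/W
R_total = 2.459 K/W;  Q = ΔT/R_total = 15/2.459 = 6.1 W
T_interface = T_inner − Q·ΣR(inner→interface) = 291 − 6.1×0.2519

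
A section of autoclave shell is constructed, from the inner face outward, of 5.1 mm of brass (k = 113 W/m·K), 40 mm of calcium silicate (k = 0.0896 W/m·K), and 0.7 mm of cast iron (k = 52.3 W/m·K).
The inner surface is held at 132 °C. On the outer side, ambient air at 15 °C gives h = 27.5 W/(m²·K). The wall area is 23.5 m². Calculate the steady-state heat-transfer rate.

Treating each layer as a thermal resistance in series:
R_brass = L/(kA) = 0.0051/(113×23.5) = 1.921×10^-6 K/W
R_calcium silicate = L/(kA) = 0.04/(0.0896×23.5) = 0.019 K/W
R_cast iron = L/(kA) = 0.0007/(52.3×23.5) = 5.695×10^-7 K/W
R_outer film = 1/(h_o·A) = 1/(27.5×23.5) = 0.001547 K/W
R_total = 0.02055 K/W
Q = ΔT / R_total = 117 / 0.02055

Q ≈ 5690 W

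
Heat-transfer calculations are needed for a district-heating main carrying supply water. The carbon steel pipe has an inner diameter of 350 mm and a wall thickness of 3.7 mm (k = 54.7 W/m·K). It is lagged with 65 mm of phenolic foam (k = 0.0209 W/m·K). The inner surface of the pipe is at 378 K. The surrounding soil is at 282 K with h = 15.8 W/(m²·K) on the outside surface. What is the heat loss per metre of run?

q′ ≈ 39.9 W/m

Treating each annulus and film as a series resistance:
R_carbon steel pipe wall = ln(178.7/175)/(2π×54.7×1) = 6.088×10^-5 K/W
R_phenolic foam = ln(243.7/178.7)/(2π×0.0209×1) = 2.362 K/W
R_outer film = 1/(h_o·2πr_oL) = 1/(15.8×2π×0.2437×1) = 0.04133 K/W
R_total = 2.404 K/W
Q = ΔT/R_total = 96/2.404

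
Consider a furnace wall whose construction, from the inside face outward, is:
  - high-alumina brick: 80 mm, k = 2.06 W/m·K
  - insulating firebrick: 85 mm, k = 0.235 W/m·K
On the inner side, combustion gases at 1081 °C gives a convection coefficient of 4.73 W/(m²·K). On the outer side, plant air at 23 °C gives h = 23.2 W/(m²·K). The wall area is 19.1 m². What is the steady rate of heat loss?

Model the wall as resistances in series:
R_inner film = 1/(h_i·A) = 1/(4.73×19.1) = 0.01107 K/W
R_high-alumina brick = L/(kA) = 0.08/(2.06×19.1) = 0.002033 K/W
R_insulating firebrick = L/(kA) = 0.085/(0.235×19.1) = 0.01894 K/W
R_outer film = 1/(h_o·A) = 1/(23.2×19.1) = 0.002257 K/W
R_total = 0.0343 K/W
Q = ΔT / R_total = 1058 / 0.0343

Q ≈ 30800 W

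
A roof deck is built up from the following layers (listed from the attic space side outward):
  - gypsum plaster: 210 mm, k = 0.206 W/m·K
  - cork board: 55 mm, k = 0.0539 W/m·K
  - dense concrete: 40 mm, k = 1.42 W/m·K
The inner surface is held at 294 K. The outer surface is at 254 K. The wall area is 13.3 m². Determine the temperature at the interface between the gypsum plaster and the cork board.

T ≈ 274 K

Series thermal resistances:
R_gypsum plaster = L/(kA) = 0.21/(0.206×13.3) = 0.07665 K/W
R_cork board = L/(kA) = 0.055/(0.0539×13.3) = 0.07672 K/W
R_dense concrete = L/(kA) = 0.04/(1.42×13.3) = 0.002118 K/W
R_total = 0.1555 K/W;  Q = ΔT/R_total = 40/0.1555 = 257.3 W
T_interface = T_inner − Q·ΣR(inner→interface) = 294 − 257×0.07665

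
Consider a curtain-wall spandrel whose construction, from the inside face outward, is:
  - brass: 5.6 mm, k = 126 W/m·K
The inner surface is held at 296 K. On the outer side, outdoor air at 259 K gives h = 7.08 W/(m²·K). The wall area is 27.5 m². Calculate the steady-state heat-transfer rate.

Using the resistance-network approach (series):
R_brass = L/(kA) = 0.0056/(126×27.5) = 1.616×10^-6 K/W
R_outer film = 1/(h_o·A) = 1/(7.08×27.5) = 0.005136 K/W
R_total = 0.005138 K/W
Q = ΔT / R_total = 37 / 0.005138

Q ≈ 7200 W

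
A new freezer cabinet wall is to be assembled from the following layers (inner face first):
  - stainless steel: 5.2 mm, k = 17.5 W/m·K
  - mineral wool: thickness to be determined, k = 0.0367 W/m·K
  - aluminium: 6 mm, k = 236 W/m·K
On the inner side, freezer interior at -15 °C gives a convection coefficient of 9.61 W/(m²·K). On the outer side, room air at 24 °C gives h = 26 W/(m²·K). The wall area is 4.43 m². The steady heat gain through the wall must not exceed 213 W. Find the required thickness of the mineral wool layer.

L ≈ 24.5 mm

Model the wall as resistances in series:
R_inner film = 1/(h_i·A) = 1/(9.61×4.43) = 0.02349 K/W
R_stainless steel = L/(kA) = 0.0052/(17.5×4.43) = 6.708×10^-5 K/W
R_aluminium = L/(kA) = 0.006/(236×4.43) = 5.739×10^-6 K/W
R_outer film = 1/(h_o·A) = 1/(26×4.43) = 0.008682 K/W
Sum of the known resistances R_other = 0.03224 K/W
Required total resistance R_tot = ΔT/Q_allow = 39/213 = 0.1831 K/W
R_mineral wool = R_tot − R_other = 0.1509 K/W
L = R·k·A = 0.1509×0.0367×4.43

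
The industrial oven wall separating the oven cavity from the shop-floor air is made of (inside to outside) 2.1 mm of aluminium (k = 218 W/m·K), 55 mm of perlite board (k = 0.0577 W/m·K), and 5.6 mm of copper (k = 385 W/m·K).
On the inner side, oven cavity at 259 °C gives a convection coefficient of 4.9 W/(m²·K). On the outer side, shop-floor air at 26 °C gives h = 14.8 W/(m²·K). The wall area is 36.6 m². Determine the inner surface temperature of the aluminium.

Model the wall as resistances in series:
R_inner film = 1/(h_i·A) = 1/(4.9×36.6) = 0.005576 K/W
R_aluminium = L/(kA) = 0.0021/(218×36.6) = 2.632×10^-7 K/W
R_perlite board = L/(kA) = 0.055/(0.0577×36.6) = 0.02604 K/W
R_copper = L/(kA) = 0.0056/(385×36.6) = 3.974×10^-7 K/W
R_outer film = 1/(h_o·A) = 1/(14.8×36.6) = 0.001846 K/W
R_total = 0.03347 K/W;  Q = ΔT/R_total = 233/0.03347 = 6962 W
T_interface = T_inner − Q·ΣR(inner→interface) = 259 − 6960×0.005576

T ≈ 220 °C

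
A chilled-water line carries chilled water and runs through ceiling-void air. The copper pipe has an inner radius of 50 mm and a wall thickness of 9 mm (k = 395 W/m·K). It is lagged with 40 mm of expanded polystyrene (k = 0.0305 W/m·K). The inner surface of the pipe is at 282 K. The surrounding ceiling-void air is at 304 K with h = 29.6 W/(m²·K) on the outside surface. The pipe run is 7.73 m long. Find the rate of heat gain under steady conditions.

For a radial system each layer contributes R = ln(r_out/r_in)/(2πkL); films add R = 1/(hA).
R_copper pipe wall = ln(59/50)/(2π×395×7.73) = 8.627×10^-6 K/W
R_expanded polystyrene = ln(99/59)/(2π×0.0305×7.73) = 0.3494 K/W
R_outer film = 1/(h_o·2πr_oL) = 1/(29.6×2π×0.099×7.73) = 0.007026 K/W
R_total = 0.3564 K/W
Q = ΔT/R_total = 22/0.3564

Q ≈ 61.7 W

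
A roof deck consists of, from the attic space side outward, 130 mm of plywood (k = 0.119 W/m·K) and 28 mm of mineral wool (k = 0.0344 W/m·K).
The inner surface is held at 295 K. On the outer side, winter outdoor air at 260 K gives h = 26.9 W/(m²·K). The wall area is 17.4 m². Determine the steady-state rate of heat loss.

Q ≈ 313 W

Model the wall as resistances in series:
R_plywood = L/(kA) = 0.13/(0.119×17.4) = 0.06278 K/W
R_mineral wool = L/(kA) = 0.028/(0.0344×17.4) = 0.04678 K/W
R_outer film = 1/(h_o·A) = 1/(26.9×17.4) = 0.002136 K/W
R_total = 0.1117 K/W
Q = ΔT / R_total = 35 / 0.1117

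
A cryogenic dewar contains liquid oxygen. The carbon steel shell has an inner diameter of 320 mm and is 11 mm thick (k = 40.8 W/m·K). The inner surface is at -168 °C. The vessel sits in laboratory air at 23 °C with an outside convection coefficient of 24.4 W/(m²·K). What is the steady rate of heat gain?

Each spherical layer contributes R = (1/r_i − 1/r_o)/(4πk):
R_carbon steel shell = (1/0.16 − 1/0.171)/(4π×40.8) = 7.842×10^-4 K/W
R_outer film = 1/(h·4πr_o²) = 1/(24.4×4π×0.171²) = 0.1115 K/W
R_total = 0.1123 K/W
Q = ΔT/R_total = 191/0.1123

Q ≈ 1700 W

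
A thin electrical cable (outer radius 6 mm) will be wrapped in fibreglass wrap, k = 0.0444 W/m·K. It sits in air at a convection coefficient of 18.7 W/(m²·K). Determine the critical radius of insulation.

r_cr ≈ 2.37 mm

For a cylinder r_cr = k/h = 0.0444/18.7
r_cr = 2.37 mm; since the bare radius (6 mm) is above r_cr, any added insulation will reduce heat loss.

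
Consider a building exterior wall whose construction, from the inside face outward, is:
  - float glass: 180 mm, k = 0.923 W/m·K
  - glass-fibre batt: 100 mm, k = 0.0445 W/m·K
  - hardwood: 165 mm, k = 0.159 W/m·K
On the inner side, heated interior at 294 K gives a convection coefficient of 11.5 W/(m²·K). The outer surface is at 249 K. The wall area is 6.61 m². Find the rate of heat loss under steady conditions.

Q ≈ 83.4 W

Thermal resistances in series:
R_inner film = 1/(h_i·A) = 1/(11.5×6.61) = 0.01316 K/W
R_float glass = L/(kA) = 0.18/(0.923×6.61) = 0.0295 K/W
R_glass-fibre batt = L/(kA) = 0.1/(0.0445×6.61) = 0.34 K/W
R_hardwood = L/(kA) = 0.165/(0.159×6.61) = 0.157 K/W
R_total = 0.5396 K/W
Q = ΔT / R_total = 45 / 0.5396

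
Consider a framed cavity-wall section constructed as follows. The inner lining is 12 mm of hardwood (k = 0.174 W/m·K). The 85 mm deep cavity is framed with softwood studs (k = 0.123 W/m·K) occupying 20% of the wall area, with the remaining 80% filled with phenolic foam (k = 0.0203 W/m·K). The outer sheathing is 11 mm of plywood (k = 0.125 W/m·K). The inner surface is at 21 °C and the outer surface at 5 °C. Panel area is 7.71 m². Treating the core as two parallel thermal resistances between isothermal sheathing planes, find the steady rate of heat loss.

Sheathing layers in series; stud and cavity paths in parallel between them.
R_inner = 0.012/(0.174×7.71) = 0.008945 K/W
R_stud  = 0.085/(0.123×0.2×7.71) = 0.4482 K/W
R_cav   = 0.085/(0.0203×0.8×7.71) = 0.6789 K/W
1/R_core = 1/R_stud + 1/R_cav → R_core = 0.2699 K/W
R_outer = 0.011/(0.125×7.71) = 0.01141 K/W
R_total = 0.2903 K/W
Q = ΔT/R_total = 16/0.2903

Q ≈ 55.1 W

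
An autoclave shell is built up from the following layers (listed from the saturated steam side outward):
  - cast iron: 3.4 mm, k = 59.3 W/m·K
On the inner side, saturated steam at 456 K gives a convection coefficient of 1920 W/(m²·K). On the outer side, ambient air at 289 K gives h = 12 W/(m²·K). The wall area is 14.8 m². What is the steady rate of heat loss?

Q ≈ 29500 W

Series thermal resistances:
R_inner film = 1/(h_i·A) = 1/(1920×14.8) = 3.519×10^-5 K/W
R_cast iron = L/(kA) = 0.0034/(59.3×14.8) = 3.874×10^-6 K/W
R_outer film = 1/(h_o·A) = 1/(12×14.8) = 0.005631 K/W
R_total = 0.00567 K/W
Q = ΔT / R_total = 167 / 0.00567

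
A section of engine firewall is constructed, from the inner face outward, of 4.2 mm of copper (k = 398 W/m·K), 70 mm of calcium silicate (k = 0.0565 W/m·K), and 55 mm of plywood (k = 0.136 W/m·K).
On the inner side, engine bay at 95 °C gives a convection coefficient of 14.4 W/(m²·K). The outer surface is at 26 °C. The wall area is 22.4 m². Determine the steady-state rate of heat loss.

Model the wall as resistances in series:
R_inner film = 1/(h_i·A) = 1/(14.4×22.4) = 0.0031 K/W
R_copper = L/(kA) = 0.0042/(398×22.4) = 4.711×10^-7 K/W
R_calcium silicate = L/(kA) = 0.07/(0.0565×22.4) = 0.05531 K/W
R_plywood = L/(kA) = 0.055/(0.136×22.4) = 0.01805 K/W
R_total = 0.07646 K/W
Q = ΔT / R_total = 69 / 0.07646

Q ≈ 902 W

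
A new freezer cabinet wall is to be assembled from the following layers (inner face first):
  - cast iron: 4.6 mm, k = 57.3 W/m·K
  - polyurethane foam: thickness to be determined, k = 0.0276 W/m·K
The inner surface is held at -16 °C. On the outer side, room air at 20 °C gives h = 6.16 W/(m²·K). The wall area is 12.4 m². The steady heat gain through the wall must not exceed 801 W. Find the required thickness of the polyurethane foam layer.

Thermal resistances in series:
R_cast iron = L/(kA) = 0.0046/(57.3×12.4) = 6.474×10^-6 K/W
R_outer film = 1/(h_o·A) = 1/(6.16×12.4) = 0.01309 K/W
Sum of the known resistances R_other = 0.0131 K/W
Required total resistance R_tot = ΔT/Q_allow = 36/801 = 0.04494 K/W
R_polyurethane foam = R_tot − R_other = 0.03185 K/W
L = R·k·A = 0.03185×0.0276×12.4

L ≈ 10.9 mm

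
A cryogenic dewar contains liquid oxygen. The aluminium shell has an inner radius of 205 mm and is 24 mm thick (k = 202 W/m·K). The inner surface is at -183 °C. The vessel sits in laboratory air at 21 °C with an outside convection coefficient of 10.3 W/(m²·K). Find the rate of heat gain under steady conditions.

Q ≈ 1380 W

Spherical conduction: R = (1/r_in − 1/r_out)/(4πk) per layer; series-sum.
R_aluminium shell = (1/0.205 − 1/0.229)/(4π×202) = 2.014×10^-4 K/W
R_outer film = 1/(h·4πr_o²) = 1/(10.3×4π×0.229²) = 0.1473 K/W
R_total = 0.1475 K/W
Q = ΔT/R_total = 204/0.1475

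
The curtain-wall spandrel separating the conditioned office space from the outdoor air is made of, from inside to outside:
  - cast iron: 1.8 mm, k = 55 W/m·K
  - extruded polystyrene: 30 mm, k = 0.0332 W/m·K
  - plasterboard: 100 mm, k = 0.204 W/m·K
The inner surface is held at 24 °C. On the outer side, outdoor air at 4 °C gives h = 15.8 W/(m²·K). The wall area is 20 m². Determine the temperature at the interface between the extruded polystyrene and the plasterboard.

T ≈ 11.6 °C

Series thermal resistances:
R_cast iron = L/(kA) = 0.0018/(55×20) = 1.636×10^-6 K/W
R_extruded polystyrene = L/(kA) = 0.03/(0.0332×20) = 0.04518 K/W
R_plasterboard = L/(kA) = 0.1/(0.204×20) = 0.02451 K/W
R_outer film = 1/(h_o·A) = 1/(15.8×20) = 0.003165 K/W
R_total = 0.07286 K/W;  Q = ΔT/R_total = 20/0.07286 = 274.5 W
T_interface = T_inner − Q·ΣR(inner→interface) = 24 − 275×0.04518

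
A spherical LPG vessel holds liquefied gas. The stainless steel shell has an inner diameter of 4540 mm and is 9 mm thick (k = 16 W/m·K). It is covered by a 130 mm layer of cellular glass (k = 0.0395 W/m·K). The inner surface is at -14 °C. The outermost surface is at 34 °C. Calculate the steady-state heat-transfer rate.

Q ≈ 1010 W

Radial (spherical) resistances in series:
R_stainless steel shell = (1/2.27 − 1/2.279)/(4π×16) = 8.653×10^-6 K/W
R_cellular glass = (1/2.279 − 1/2.409)/(4π×0.0395) = 0.0477 K/W
R_total = 0.04771 K/W
Q = ΔT/R_total = 48/0.04771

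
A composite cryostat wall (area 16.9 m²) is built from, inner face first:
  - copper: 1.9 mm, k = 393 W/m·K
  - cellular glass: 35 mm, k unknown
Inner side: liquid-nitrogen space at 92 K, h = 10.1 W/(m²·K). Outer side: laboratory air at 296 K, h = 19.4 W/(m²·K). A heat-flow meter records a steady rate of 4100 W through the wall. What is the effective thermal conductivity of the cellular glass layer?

k ≈ 0.0507 W/(m·K)

Using the resistance-network approach (series):
R_inner film = 1/(h_i·A) = 1/(10.1×16.9) = 0.005859 K/W
R_copper = L/(kA) = 0.0019/(393×16.9) = 2.861×10^-7 K/W
R_outer film = 1/(h_o·A) = 1/(19.4×16.9) = 0.00305 K/W
Sum of known resistances R_other = 0.008909 K/W
Total R = ΔT/Q = 204/4100 = 0.04976 K/W
R_cellular glass = R_total − R_other = 0.04085 K/W
k = L/(R·A) = 0.035/(0.04085×16.9)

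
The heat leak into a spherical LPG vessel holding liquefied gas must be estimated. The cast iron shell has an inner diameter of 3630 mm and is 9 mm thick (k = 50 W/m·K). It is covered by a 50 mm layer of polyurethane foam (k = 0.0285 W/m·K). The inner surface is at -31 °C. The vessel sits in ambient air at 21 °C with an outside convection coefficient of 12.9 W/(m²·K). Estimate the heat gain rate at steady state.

Each spherical layer contributes R = (1/r_i − 1/r_o)/(4πk):
R_cast iron shell = (1/1.815 − 1/1.824)/(4π×50) = 4.327×10^-6 K/W
R_polyurethane foam = (1/1.824 − 1/1.874)/(4π×0.0285) = 0.04084 K/W
R_outer film = 1/(h·4πr_o²) = 1/(12.9×4π×1.874²) = 0.001757 K/W
R_total = 0.0426 K/W
Q = ΔT/R_total = 52/0.0426

Q ≈ 1220 W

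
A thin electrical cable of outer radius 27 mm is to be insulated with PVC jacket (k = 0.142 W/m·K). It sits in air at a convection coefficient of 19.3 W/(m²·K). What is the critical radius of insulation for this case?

r_cr ≈ 7.36 mm

For a cylinder r_cr = k/h = 0.142/19.3
r_cr = 7.36 mm; since the bare radius (27 mm) is above r_cr, any added insulation will reduce heat loss.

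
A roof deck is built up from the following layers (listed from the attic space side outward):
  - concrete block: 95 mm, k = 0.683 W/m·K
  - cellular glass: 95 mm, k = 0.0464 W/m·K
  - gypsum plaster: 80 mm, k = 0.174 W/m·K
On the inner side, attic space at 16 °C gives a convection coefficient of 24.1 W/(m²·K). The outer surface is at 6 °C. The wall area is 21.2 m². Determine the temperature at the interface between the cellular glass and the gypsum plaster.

Using the resistance-network approach (series):
R_inner film = 1/(h_i·A) = 1/(24.1×21.2) = 0.001957 K/W
R_concrete block = L/(kA) = 0.095/(0.683×21.2) = 0.006561 K/W
R_cellular glass = L/(kA) = 0.095/(0.0464×21.2) = 0.09658 K/W
R_gypsum plaster = L/(kA) = 0.08/(0.174×21.2) = 0.02169 K/W
R_total = 0.1268 K/W;  Q = ΔT/R_total = 10/0.1268 = 78.88 W
T_interface = T_inner − Q·ΣR(inner→interface) = 16 − 78.9×0.1051

T ≈ 7.71 °C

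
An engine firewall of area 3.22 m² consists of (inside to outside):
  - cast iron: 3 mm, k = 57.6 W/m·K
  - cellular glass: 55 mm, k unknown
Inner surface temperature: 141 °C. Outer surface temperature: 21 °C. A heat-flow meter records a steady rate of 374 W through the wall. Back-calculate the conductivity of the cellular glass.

Thermal resistances in series:
R_cast iron = L/(kA) = 0.003/(57.6×3.22) = 1.617×10^-5 K/W
Sum of known resistances R_other = 1.617×10^-5 K/W
Total R = ΔT/Q = 120/374 = 0.3209 K/W
R_cellular glass = R_total − R_other = 0.3208 K/W
k = L/(R·A) = 0.055/(0.3208×3.22)

k ≈ 0.0532 W/(m·K)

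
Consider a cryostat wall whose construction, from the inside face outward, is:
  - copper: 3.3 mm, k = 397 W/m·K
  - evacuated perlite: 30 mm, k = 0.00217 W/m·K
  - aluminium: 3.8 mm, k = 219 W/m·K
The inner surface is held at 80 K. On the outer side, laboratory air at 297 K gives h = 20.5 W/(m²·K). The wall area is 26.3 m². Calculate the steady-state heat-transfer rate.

Q ≈ 411 W

Thermal resistances in series:
R_copper = L/(kA) = 0.0033/(397×26.3) = 3.161×10^-7 K/W
R_evacuated perlite = L/(kA) = 0.03/(0.00217×26.3) = 0.5257 K/W
R_aluminium = L/(kA) = 0.0038/(219×26.3) = 6.598×10^-7 K/W
R_outer film = 1/(h_o·A) = 1/(20.5×26.3) = 0.001855 K/W
R_total = 0.5275 K/W
Q = ΔT / R_total = 217 / 0.5275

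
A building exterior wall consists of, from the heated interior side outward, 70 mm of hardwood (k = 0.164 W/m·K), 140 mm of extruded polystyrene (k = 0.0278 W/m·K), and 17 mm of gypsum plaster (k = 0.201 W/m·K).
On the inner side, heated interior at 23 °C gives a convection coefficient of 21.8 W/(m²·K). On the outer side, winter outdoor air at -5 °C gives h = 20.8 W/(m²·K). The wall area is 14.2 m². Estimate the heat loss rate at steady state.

Treating each layer as a thermal resistance in series:
R_inner film = 1/(h_i·A) = 1/(21.8×14.2) = 0.00323 K/W
R_hardwood = L/(kA) = 0.07/(0.164×14.2) = 0.03006 K/W
R_extruded polystyrene = L/(kA) = 0.14/(0.0278×14.2) = 0.3546 K/W
R_gypsum plaster = L/(kA) = 0.017/(0.201×14.2) = 0.005956 K/W
R_outer film = 1/(h_o·A) = 1/(20.8×14.2) = 0.003386 K/W
R_total = 0.3973 K/W
Q = ΔT / R_total = 28 / 0.3973

Q ≈ 70.5 W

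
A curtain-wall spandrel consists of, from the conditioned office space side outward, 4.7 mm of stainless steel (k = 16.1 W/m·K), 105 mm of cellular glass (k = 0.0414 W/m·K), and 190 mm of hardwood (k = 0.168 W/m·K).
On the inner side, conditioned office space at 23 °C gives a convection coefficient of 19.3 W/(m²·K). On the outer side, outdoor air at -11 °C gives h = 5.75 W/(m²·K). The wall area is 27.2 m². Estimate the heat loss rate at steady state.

Series thermal resistances:
R_inner film = 1/(h_i·A) = 1/(19.3×27.2) = 0.001905 K/W
R_stainless steel = L/(kA) = 0.0047/(16.1×27.2) = 1.073×10^-5 K/W
R_cellular glass = L/(kA) = 0.105/(0.0414×27.2) = 0.09324 K/W
R_hardwood = L/(kA) = 0.19/(0.168×27.2) = 0.04158 K/W
R_outer film = 1/(h_o·A) = 1/(5.75×27.2) = 0.006394 K/W
R_total = 0.1431 K/W
Q = ΔT / R_total = 34 / 0.1431

Q ≈ 238 W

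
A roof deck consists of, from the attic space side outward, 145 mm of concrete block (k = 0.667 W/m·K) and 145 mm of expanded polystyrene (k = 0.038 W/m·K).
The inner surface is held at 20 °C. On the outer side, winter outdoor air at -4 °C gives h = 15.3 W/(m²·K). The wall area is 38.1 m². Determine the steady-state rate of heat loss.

Q ≈ 223 W

Using the resistance-network approach (series):
R_concrete block = L/(kA) = 0.145/(0.667×38.1) = 0.005706 K/W
R_expanded polystyrene = L/(kA) = 0.145/(0.038×38.1) = 0.1002 K/W
R_outer film = 1/(h_o·A) = 1/(15.3×38.1) = 0.001715 K/W
R_total = 0.1076 K/W
Q = ΔT / R_total = 24 / 0.1076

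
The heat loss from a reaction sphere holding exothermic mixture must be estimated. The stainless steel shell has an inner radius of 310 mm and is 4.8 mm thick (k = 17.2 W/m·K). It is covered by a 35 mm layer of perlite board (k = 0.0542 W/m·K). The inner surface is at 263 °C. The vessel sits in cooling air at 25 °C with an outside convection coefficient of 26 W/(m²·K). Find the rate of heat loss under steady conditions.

Each spherical layer contributes R = (1/r_i − 1/r_o)/(4πk):
R_stainless steel shell = (1/0.31 − 1/0.3148)/(4π×17.2) = 2.276×10^-4 K/W
R_perlite board = (1/0.3148 − 1/0.3498)/(4π×0.0542) = 0.4667 K/W
R_outer film = 1/(h·4πr_o²) = 1/(26×4π×0.3498²) = 0.02501 K/W
R_total = 0.4919 K/W
Q = ΔT/R_total = 238/0.4919

Q ≈ 484 W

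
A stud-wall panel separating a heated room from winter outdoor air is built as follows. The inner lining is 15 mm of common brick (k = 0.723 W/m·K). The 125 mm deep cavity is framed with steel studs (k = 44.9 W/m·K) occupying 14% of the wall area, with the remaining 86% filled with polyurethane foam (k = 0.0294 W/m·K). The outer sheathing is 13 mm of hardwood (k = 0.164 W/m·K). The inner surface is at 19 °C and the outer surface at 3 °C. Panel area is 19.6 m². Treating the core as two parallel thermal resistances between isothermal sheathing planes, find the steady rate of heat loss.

Sheathing layers in series; stud and cavity paths in parallel between them.
R_inner = 0.015/(0.723×19.6) = 0.001059 K/W
R_stud  = 0.125/(44.9×0.14×19.6) = 0.001015 K/W
R_cav   = 0.125/(0.0294×0.86×19.6) = 0.2522 K/W
1/R_core = 1/R_stud + 1/R_cav → R_core = 0.00101 K/W
R_outer = 0.013/(0.164×19.6) = 0.004044 K/W
R_total = 0.006113 K/W
Q = ΔT/R_total = 16/0.006113

Q ≈ 2620 W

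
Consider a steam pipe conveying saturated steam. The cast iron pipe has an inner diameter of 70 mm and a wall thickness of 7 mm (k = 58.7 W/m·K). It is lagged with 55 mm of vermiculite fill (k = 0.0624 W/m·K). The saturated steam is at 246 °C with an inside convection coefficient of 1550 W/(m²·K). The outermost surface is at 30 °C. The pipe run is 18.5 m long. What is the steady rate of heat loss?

For a radial system each layer contributes R = ln(r_out/r_in)/(2πkL); films add R = 1/(hA).
R_inner film = 1/(h_i·2πr₁L) = 1/(1550×2π×0.035×18.5) = 1.586×10^-4 K/W
R_cast iron pipe wall = ln(42/35)/(2π×58.7×18.5) = 2.672×10^-5 K/W
R_vermiculite fill = ln(97/42)/(2π×0.0624×18.5) = 0.1154 K/W
R_total = 0.1156 K/W
Q = ΔT/R_total = 216/0.1156

Q ≈ 1870 W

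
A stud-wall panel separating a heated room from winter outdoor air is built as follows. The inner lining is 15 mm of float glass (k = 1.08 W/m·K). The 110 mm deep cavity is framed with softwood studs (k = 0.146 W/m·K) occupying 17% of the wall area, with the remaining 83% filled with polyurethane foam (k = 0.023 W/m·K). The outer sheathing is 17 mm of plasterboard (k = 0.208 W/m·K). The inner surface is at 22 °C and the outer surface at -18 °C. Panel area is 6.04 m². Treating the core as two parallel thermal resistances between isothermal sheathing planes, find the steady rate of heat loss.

Q ≈ 92.9 W

Sheathing layers in series; stud and cavity paths in parallel between them.
R_inner = 0.015/(1.08×6.04) = 0.002299 K/W
R_stud  = 0.11/(0.146×0.17×6.04) = 0.7338 K/W
R_cav   = 0.11/(0.023×0.83×6.04) = 0.954 K/W
1/R_core = 1/R_stud + 1/R_cav → R_core = 0.4148 K/W
R_outer = 0.017/(0.208×6.04) = 0.01353 K/W
R_total = 0.4306 K/W
Q = ΔT/R_total = 40/0.4306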